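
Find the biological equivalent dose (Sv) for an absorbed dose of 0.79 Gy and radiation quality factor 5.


H = D * Q
H = 0.79 * 5
H = 3.9500 Sv

3.9500


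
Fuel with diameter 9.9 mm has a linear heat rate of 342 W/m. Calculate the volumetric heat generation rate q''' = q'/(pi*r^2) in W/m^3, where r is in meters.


r = D / 2 / 1000 = 9.9 / 2 / 1000 = 0.00495 m
q''' = q' / (pi * r^2)
q''' = 342 / (pi * 0.00495^2)
q''' = 4.4429e+06 W/m^3

4.4429e+06


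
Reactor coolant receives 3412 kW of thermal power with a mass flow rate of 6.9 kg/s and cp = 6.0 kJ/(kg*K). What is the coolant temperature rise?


dT = Q / (m_dot * cp)
dT = 3412 / (6.9 * 6.0)
dT = 82.415 C

82.415


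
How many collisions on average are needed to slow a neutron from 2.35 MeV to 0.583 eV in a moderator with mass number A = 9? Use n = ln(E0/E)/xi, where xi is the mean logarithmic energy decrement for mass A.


xi = 1 + (A-1)^2/(2A)*ln((A-1)/(A+1)) = 0.2066007 (for A = 9)
n = ln(E0/E) / xi
n = ln(2.35e6 / 0.583) / 0.2066007
n = ln(4.030875e+06) / 0.2066007 = 73.618

73.618


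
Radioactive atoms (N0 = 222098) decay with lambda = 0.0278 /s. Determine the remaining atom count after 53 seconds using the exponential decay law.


N = N0 * exp(-lambda * t)
N = 222098 * exp(-0.0278 * 53)
N = 50893

50893


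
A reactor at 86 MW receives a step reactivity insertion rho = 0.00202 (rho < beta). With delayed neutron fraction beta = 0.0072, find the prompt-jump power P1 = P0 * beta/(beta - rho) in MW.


P1/P0 = beta / (beta - rho)
P1/P0 = 0.0072 / (0.0072 - 0.00202) = 1.389961
P1 = 86 * 1.389961 = 119.54 MW

119.54


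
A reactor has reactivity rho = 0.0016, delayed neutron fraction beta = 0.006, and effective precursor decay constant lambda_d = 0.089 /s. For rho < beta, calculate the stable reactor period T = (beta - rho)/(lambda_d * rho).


T = (beta - rho) / (lambda_d * rho)
T = (0.006 - 0.0016) / (0.089 * 0.0016)
T = 30.899 s

30.899


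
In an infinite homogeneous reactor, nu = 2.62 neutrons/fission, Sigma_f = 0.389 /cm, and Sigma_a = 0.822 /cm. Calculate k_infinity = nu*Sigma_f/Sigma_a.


k_inf = nu * Sigma_f / Sigma_a
k_inf = 2.62 * 0.389 / 0.822
k_inf = 1.2399

1.2399


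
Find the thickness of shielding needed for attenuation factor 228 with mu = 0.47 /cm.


x = ln(factor) / mu
x = ln(228) / 0.47
x = 11.552 cm

11.552


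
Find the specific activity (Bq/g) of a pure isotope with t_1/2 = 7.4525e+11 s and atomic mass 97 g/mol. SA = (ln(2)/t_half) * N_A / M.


lambda = ln(2) / t_half = ln(2) / 7.4525e+11 = 9.300868e-13 /s
SA = lambda * N_A / M
SA = 9.300868e-13 * 6.022e23 / 97
SA = 5.7742e+09 Bq/g

5.7742e+09


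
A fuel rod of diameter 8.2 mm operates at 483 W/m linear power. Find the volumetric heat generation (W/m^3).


r = D / 2 / 1000 = 8.2 / 2 / 1000 = 0.0041 m
q''' = q' / (pi * r^2)
q''' = 483 / (pi * 0.0041^2)
q''' = 9.1460e+06 W/m^3

9.1460e+06


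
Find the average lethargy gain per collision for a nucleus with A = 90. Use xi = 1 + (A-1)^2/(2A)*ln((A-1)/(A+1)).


xi = 1 + (A-1)^2/(2A) * ln((A-1)/(A+1))
xi = 1 + (90-1)^2/(2*90) * ln((90-1)/(90 +1))
xi = 0.022059

0.022059


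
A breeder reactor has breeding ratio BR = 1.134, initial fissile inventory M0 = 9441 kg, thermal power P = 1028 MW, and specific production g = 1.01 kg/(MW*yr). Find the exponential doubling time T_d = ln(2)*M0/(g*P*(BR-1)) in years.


Breeding gain G = BR - 1 = 1.134 - 1 = 0.134
Fissile production rate = g * P * G = 1.01 * 1028 * 0.134 = 139.12952 kg/yr
T_d = ln(2) * M0 / (g * P * G)
T_d = ln(2) * 9441 / 139.12952 = 47.035 yr

47.035


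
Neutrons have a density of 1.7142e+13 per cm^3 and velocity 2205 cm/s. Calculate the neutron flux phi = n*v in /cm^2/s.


phi = n * v
phi = 1.7142e+13 * 2205
phi = 3.7798e+16 /cm^2/s

3.7798e+16


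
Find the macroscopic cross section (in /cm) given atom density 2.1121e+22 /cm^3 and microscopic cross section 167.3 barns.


Sigma = N * sigma_barns * 1e-24
Sigma = 2.1121e+22 * 167.3 * 1e-24
Sigma = 3.5335 /cm

3.5335


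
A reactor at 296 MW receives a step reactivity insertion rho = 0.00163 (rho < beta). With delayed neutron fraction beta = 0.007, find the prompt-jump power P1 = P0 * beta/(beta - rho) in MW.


P1/P0 = beta / (beta - rho)
P1/P0 = 0.007 / (0.007 - 0.00163) = 1.303538
P1 = 296 * 1.303538 = 385.85 MW

385.85


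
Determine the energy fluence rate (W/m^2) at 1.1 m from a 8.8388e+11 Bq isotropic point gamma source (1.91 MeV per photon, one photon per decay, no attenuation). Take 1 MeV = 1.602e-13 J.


psi = A * E * 1.602e-13 / (4*pi*r^2)
psi = 8.8388e+11 * 1.91 * 1.602e-13 / (4*pi*1.1^2)
psi = 0.017787 W/m^2

0.017787


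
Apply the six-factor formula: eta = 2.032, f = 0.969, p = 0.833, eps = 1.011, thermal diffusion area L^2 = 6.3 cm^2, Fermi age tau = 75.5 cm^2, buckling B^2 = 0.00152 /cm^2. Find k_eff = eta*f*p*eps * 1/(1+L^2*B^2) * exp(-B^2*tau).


k_inf = eta*f*p*eps = 2.032*0.969*0.833*1.011 = 1.658226
P_TNL = 1/(1 + L^2*B^2) = 1/(1 + 6.3*0.00152) = 0.9905148
P_FNL = exp(-B^2*tau) = exp(-0.00152*75.5) = 0.8915801
k_eff = k_inf * P_TNL * P_FNL = 1.658226 * 0.9905148 * 0.8915801
k_eff = 1.4644

1.4644


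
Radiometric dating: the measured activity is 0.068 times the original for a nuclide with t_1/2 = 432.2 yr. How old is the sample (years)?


lambda = ln(2) / t_half = ln(2) / 432.2 = 0.001603765 /yr
t = -ln(A/A0) / lambda
t = -ln(0.068) / 0.001603765
t = 1676.2 yr

1676.2


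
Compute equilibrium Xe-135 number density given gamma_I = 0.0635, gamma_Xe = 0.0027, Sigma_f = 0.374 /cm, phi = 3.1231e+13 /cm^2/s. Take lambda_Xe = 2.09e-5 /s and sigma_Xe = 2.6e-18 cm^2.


Xe_eq = (gamma_I + gamma_Xe) * Sigma_f * phi / (lambda_Xe + sigma_Xe * phi)
Numerator = (0.0635 + 0.0027) * 0.374 * 3.1231e+13 = 7.732421e+11
Denominator = 2.09e-5 + 2.6e-18 * 3.1231e+13 = 1.021006e-04
Xe_eq = 7.732421e+11 / 1.021006e-04 = 7.5733e+15 /cm^3

7.5733e+15


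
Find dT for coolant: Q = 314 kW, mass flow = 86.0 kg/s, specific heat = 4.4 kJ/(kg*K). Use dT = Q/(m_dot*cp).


dT = Q / (m_dot * cp)
dT = 314 / (86.0 * 4.4)
dT = 0.82981 C

0.82981


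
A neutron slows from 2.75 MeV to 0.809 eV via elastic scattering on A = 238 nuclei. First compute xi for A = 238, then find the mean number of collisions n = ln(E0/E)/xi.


xi = 1 + (A-1)^2/(2A)*ln((A-1)/(A+1)) = 0.008379872 (for A = 238)
n = ln(E0/E) / xi
n = ln(2.75e6 / 0.809) / 0.008379872
n = ln(3.399258e+06) / 0.008379872 = 1794.7

1794.7


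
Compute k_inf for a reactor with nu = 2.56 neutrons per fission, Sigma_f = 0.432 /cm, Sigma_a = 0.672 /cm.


k_inf = nu * Sigma_f / Sigma_a
k_inf = 2.56 * 0.432 / 0.672
k_inf = 1.6457

1.6457


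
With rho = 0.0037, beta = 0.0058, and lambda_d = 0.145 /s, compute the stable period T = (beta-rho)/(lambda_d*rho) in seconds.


T = (beta - rho) / (lambda_d * rho)
T = (0.0058 - 0.0037) / (0.145 * 0.0037)
T = 3.9143 s

3.9143


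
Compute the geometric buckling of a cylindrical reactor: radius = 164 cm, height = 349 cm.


B^2 = (2.405/R)^2 + (pi/H)^2
B^2 = (2.405/164)^2 + (pi/349)^2
B^2 = 2.9608e-04 /cm^2

2.9608e-04


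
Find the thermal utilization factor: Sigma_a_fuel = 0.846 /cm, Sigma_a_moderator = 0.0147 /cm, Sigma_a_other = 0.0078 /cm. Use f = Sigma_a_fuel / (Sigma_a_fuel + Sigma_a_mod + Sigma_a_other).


f = Sigma_a_fuel / (Sigma_a_fuel + Sigma_a_mod + Sigma_a_other)
f = 0.846 / (0.846 + 0.0147 + 0.0078)
f = 0.97409

0.97409


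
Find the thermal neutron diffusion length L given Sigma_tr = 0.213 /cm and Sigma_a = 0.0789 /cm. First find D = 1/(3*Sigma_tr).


D = 1 / (3 * Sigma_tr) = 1 / (3 * 0.213) = 1.564945 cm
L = sqrt(D / Sigma_a)
L = sqrt(1.564945 / 0.0789)
L = 4.4536 cm

4.4536


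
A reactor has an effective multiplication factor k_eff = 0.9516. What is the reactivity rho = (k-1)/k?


rho = (k_eff - 1) / k_eff
rho = (0.9516 - 1) / 0.9516
rho = -0.050862

-0.050862


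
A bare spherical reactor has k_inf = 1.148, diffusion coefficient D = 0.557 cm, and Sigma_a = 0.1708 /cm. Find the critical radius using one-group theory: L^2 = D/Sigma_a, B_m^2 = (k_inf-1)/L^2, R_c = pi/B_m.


L^2 = D / Sigma_a = 0.557 / 0.1708 = 3.261124 cm^2
B_m^2 = (k_inf - 1) / L^2 = (1.148 - 1) / 3.261124 = 0.04538313 /cm^2
For a bare sphere: B_g = pi/R, so R_c = pi / sqrt(B_m^2)
R_c = pi / sqrt(0.04538313) = 14.747 cm

14.747


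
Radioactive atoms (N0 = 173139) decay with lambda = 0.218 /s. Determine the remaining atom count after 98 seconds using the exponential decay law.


N = N0 * exp(-lambda * t)
N = 173139 * exp(-0.218 * 98)
N = 9.1228e-05

9.1228e-05


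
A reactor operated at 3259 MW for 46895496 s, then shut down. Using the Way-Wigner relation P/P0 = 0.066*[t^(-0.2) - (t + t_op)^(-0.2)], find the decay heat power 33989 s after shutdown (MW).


P/P0 = 0.066 * [t^(-0.2) - (t + t_op)^(-0.2)]
P/P0 = 0.066 * [33989^(-0.2) - (33989 + 46895496)^(-0.2)]
P/P0 = 0.066 * [0.1240887 - 0.02922206] = 0.006261198
P = 3259 * 0.006261198 = 20.405 MW

20.405


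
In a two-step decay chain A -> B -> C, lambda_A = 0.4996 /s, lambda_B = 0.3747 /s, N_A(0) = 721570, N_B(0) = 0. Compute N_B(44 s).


N_B(t) = lambda_A * N_A0 / (lambda_B - lambda_A) * [exp(-lambda_A*t) - exp(-lambda_B*t)]
exp(-0.4996*44) = 2.838997e-10; exp(-0.3747*44) = 6.916299e-08
N_B = 0.4996 * 721570 / (0.3747 - 0.4996) * (2.838997e-10 - 6.916299e-08)
N_B = 0.19880

0.19880


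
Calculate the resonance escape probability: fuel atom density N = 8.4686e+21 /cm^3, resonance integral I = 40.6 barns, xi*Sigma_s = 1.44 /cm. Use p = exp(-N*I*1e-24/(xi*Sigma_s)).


p = exp(-N * I * 1e-24 / (xi*Sigma_s))
p = exp(-8.4686e+21 * 40.6 * 1e-24 / 1.44)
p = 0.78760

0.78760


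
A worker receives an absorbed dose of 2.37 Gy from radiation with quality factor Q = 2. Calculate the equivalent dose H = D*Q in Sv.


H = D * Q
H = 2.37 * 2
H = 4.7400 Sv

4.7400


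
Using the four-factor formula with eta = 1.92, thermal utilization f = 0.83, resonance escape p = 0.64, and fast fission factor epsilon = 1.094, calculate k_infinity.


k_inf = eta * f * p * epsilon
k_inf = 1.92 * 0.83 * 0.64 * 1.094
k_inf = 1.1158

1.1158


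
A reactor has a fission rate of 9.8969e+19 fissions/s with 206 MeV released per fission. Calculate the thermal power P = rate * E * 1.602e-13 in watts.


P = fission_rate * E_MeV * 1.602e-13
P = 9.8969e+19 * 206 * 1.602e-13
P = 3.2661e+09 W

3.2661e+09


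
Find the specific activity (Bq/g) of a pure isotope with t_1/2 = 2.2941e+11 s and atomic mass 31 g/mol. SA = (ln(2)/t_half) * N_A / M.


lambda = ln(2) / t_half = ln(2) / 2.2941e+11 = 3.021434e-12 /s
SA = lambda * N_A / M
SA = 3.021434e-12 * 6.022e23 / 31
SA = 5.8694e+10 Bq/g

5.8694e+10


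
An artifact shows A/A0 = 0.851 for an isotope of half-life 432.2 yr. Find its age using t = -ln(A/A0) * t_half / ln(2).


lambda = ln(2) / t_half = ln(2) / 432.2 = 0.001603765 /yr
t = -ln(A/A0) / lambda
t = -ln(0.851) / 0.001603765
t = 100.60 yr

100.60


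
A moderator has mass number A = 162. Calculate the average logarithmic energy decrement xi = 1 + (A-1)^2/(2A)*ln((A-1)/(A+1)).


xi = 1 + (A-1)^2/(2A) * ln((A-1)/(A+1))
xi = 1 + (162-1)^2/(2*162) * ln((162-1)/(162 +1))
xi = 0.012295

0.012295


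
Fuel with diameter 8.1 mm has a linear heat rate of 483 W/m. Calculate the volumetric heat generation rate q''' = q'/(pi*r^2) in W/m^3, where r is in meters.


r = D / 2 / 1000 = 8.1 / 2 / 1000 = 0.00405 m
q''' = q' / (pi * r^2)
q''' = 483 / (pi * 0.00405^2)
q''' = 9.3732e+06 W/m^3

9.3732e+06


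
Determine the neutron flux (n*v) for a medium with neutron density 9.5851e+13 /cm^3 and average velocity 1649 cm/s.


phi = n * v
phi = 9.5851e+13 * 1649
phi = 1.5806e+17 /cm^2/s

1.5806e+17


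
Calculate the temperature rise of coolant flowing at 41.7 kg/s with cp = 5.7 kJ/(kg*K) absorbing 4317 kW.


dT = Q / (m_dot * cp)
dT = 4317 / (41.7 * 5.7)
dT = 18.162 C

18.162


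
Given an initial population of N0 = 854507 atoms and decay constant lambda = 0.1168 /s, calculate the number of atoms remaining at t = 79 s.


N = N0 * exp(-lambda * t)
N = 854507 * exp(-0.1168 * 79)
N = 84.022

84.022


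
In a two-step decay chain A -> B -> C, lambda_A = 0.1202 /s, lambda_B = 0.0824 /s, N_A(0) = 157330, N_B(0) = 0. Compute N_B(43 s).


N_B(t) = lambda_A * N_A0 / (lambda_B - lambda_A) * [exp(-lambda_A*t) - exp(-lambda_B*t)]
exp(-0.1202*43) = 0.005692533; exp(-0.0824*43) = 0.02892063
N_B = 0.1202 * 157330 / (0.0824 - 0.1202) * (0.005692533 - 0.02892063)
N_B = 11621

11621


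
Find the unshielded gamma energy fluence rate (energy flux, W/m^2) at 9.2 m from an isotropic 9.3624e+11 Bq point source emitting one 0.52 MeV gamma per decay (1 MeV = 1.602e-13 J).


psi = A * E * 1.602e-13 / (4*pi*r^2)
psi = 9.3624e+11 * 0.52 * 1.602e-13 / (4*pi*9.2^2)
psi = 7.3328e-05 W/m^2

7.3328e-05


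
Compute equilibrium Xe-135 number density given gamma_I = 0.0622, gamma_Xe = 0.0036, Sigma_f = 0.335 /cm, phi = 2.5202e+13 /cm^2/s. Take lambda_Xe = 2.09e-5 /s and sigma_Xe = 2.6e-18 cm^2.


Xe_eq = (gamma_I + gamma_Xe) * Sigma_f * phi / (lambda_Xe + sigma_Xe * phi)
Numerator = (0.0622 + 0.0036) * 0.335 * 2.5202e+13 = 5.555277e+11
Denominator = 2.09e-5 + 2.6e-18 * 2.5202e+13 = 8.642520e-05
Xe_eq = 5.555277e+11 / 8.642520e-05 = 6.4278e+15 /cm^3

6.4278e+15


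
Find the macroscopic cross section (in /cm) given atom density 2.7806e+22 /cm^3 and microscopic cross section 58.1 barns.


Sigma = N * sigma_barns * 1e-24
Sigma = 2.7806e+22 * 58.1 * 1e-24
Sigma = 1.6155 /cm

1.6155


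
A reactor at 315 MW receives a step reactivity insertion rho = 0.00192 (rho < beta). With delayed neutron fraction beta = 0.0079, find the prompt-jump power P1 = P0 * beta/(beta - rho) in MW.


P1/P0 = beta / (beta - rho)
P1/P0 = 0.0079 / (0.0079 - 0.00192) = 1.321070
P1 = 315 * 1.321070 = 416.14 MW

416.14


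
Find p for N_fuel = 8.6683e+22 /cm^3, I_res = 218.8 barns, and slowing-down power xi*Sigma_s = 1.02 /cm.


p = exp(-N * I * 1e-24 / (xi*Sigma_s))
p = exp(-8.6683e+22 * 218.8 * 1e-24 / 1.02)
p = 8.4057e-09

8.4057e-09


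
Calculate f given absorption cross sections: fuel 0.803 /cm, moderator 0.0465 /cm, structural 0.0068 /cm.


f = Sigma_a_fuel / (Sigma_a_fuel + Sigma_a_mod + Sigma_a_other)
f = 0.803 / (0.803 + 0.0465 + 0.0068)
f = 0.93776

0.93776


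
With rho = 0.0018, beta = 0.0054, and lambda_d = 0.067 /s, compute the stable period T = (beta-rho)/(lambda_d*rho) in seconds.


T = (beta - rho) / (lambda_d * rho)
T = (0.0054 - 0.0018) / (0.067 * 0.0018)
T = 29.851 s

29.851


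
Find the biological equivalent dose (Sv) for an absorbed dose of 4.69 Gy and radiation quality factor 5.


H = D * Q
H = 4.69 * 5
H = 23.450 Sv

23.450


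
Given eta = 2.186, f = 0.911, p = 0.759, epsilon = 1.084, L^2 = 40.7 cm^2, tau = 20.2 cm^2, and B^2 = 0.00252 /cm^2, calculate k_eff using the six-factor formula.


k_inf = eta*f*p*eps = 2.186*0.911*0.759*1.084 = 1.638474
P_TNL = 1/(1 + L^2*B^2) = 1/(1 + 40.7*0.00252) = 0.9069768
P_FNL = exp(-B^2*tau) = exp(-0.00252*20.2) = 0.9503699
k_eff = k_inf * P_TNL * P_FNL = 1.638474 * 0.9069768 * 0.9503699
k_eff = 1.4123

1.4123


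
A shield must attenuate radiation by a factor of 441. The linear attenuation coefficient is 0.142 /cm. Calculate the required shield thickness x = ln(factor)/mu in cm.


x = ln(factor) / mu
x = ln(441) / 0.142
x = 42.881 cm

42.881


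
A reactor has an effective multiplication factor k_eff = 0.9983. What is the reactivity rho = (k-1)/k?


rho = (k_eff - 1) / k_eff
rho = (0.9983 - 1) / 0.9983
rho = -0.0017029

-0.0017029


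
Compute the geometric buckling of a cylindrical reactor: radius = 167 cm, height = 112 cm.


B^2 = (2.405/R)^2 + (pi/H)^2
B^2 = (2.405/167)^2 + (pi/112)^2
B^2 = 9.9419e-04 /cm^2

9.9419e-04


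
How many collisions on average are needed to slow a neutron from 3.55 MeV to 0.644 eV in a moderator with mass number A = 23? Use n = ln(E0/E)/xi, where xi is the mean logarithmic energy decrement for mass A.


xi = 1 + (A-1)^2/(2A)*ln((A-1)/(A+1)) = 0.08448899 (for A = 23)
n = ln(E0/E) / xi
n = ln(3.55e6 / 0.644) / 0.08448899
n = ln(5.512422e+06) / 0.08448899 = 183.72

183.72


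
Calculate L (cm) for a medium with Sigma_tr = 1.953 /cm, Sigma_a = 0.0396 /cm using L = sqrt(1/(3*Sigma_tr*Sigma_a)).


D = 1 / (3 * Sigma_tr) = 1 / (3 * 1.953) = 0.1706776 cm
L = sqrt(D / Sigma_a)
L = sqrt(0.1706776 / 0.0396)
L = 2.0761 cm

2.0761


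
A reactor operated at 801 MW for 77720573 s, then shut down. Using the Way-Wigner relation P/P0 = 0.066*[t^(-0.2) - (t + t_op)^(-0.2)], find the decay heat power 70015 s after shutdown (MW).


P/P0 = 0.066 * [t^(-0.2) - (t + t_op)^(-0.2)]
P/P0 = 0.066 * [70015^(-0.2) - (70015 + 77720573)^(-0.2)]
P/P0 = 0.066 * [0.1073895 - 0.02641281] = 0.005344462
P = 801 * 0.005344462 = 4.2809 MW

4.2809


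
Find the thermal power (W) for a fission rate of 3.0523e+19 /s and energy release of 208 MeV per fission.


P = fission_rate * E_MeV * 1.602e-13
P = 3.0523e+19 * 208 * 1.602e-13
P = 1.0171e+09 W

1.0171e+09


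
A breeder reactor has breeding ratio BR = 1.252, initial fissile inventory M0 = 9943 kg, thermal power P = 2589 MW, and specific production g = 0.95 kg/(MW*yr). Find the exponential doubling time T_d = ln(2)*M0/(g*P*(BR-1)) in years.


Breeding gain G = BR - 1 = 1.252 - 1 = 0.252
Fissile production rate = g * P * G = 0.95 * 2589 * 0.252 = 619.8066 kg/yr
T_d = ln(2) * M0 / (g * P * G)
T_d = ln(2) * 9943 / 619.8066 = 11.120 yr

11.120


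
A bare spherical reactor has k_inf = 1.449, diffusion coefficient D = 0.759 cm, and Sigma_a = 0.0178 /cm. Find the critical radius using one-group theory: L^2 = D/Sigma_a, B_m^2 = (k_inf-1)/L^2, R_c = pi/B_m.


L^2 = D / Sigma_a = 0.759 / 0.0178 = 42.64045 cm^2
B_m^2 = (k_inf - 1) / L^2 = (1.449 - 1) / 42.64045 = 0.01052991 /cm^2
For a bare sphere: B_g = pi/R, so R_c = pi / sqrt(B_m^2)
R_c = pi / sqrt(0.01052991) = 30.615 cm

30.615


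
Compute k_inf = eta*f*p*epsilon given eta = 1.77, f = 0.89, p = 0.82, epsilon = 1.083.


k_inf = eta * f * p * epsilon
k_inf = 1.77 * 0.89 * 0.82 * 1.083
k_inf = 1.3990

1.3990


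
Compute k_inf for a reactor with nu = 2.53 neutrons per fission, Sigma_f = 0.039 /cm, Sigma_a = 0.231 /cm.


k_inf = nu * Sigma_f / Sigma_a
k_inf = 2.53 * 0.039 / 0.231
k_inf = 0.42714

0.42714


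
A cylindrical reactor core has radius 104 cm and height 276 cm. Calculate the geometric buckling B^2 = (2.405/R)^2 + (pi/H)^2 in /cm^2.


B^2 = (2.405/R)^2 + (pi/H)^2
B^2 = (2.405/104)^2 + (pi/276)^2
B^2 = 6.6433e-04 /cm^2

6.6433e-04


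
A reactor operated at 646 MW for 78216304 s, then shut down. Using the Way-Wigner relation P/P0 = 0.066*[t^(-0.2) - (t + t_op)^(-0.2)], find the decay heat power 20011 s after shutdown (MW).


P/P0 = 0.066 * [t^(-0.2) - (t + t_op)^(-0.2)]
P/P0 = 0.066 * [20011^(-0.2) - (20011 + 78216304)^(-0.2)]
P/P0 = 0.066 * [0.1379578 - 0.02638264] = 0.007363961
P = 646 * 0.007363961 = 4.7571 MW

4.7571


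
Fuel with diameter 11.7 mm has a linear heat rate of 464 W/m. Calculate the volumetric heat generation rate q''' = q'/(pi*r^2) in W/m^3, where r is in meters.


r = D / 2 / 1000 = 11.7 / 2 / 1000 = 0.00585 m
q''' = q' / (pi * r^2)
q''' = 464 / (pi * 0.00585^2)
q''' = 4.3158e+06 W/m^3

4.3158e+06


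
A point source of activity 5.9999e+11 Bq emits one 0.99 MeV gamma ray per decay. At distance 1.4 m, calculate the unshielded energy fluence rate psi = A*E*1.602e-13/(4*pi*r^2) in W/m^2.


psi = A * E * 1.602e-13 / (4*pi*r^2)
psi = 5.9999e+11 * 0.99 * 1.602e-13 / (4*pi*1.4^2)
psi = 0.0038635 W/m^2

0.0038635


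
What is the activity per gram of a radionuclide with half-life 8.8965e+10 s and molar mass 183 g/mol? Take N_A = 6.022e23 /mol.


lambda = ln(2) / t_half = ln(2) / 8.8965e+10 = 7.791235e-12 /s
SA = lambda * N_A / M
SA = 7.791235e-12 * 6.022e23 / 183
SA = 2.5639e+10 Bq/g

2.5639e+10


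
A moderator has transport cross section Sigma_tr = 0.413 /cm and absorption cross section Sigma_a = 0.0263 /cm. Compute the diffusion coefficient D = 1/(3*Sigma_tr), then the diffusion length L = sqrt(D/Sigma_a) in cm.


D = 1 / (3 * Sigma_tr) = 1 / (3 * 0.413) = 0.8071025 cm
L = sqrt(D / Sigma_a)
L = sqrt(0.8071025 / 0.0263)
L = 5.5397 cm

5.5397


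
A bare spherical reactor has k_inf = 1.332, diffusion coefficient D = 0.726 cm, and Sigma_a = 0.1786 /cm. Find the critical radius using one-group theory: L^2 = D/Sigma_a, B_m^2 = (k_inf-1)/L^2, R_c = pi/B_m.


L^2 = D / Sigma_a = 0.726 / 0.1786 = 4.064950 cm^2
B_m^2 = (k_inf - 1) / L^2 = (1.332 - 1) / 4.064950 = 0.08167382 /cm^2
For a bare sphere: B_g = pi/R, so R_c = pi / sqrt(B_m^2)
R_c = pi / sqrt(0.08167382) = 10.993 cm

10.993


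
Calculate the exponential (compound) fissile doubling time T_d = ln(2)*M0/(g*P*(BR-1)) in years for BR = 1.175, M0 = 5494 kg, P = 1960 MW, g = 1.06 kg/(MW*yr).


Breeding gain G = BR - 1 = 1.175 - 1 = 0.175
Fissile production rate = g * P * G = 1.06 * 1960 * 0.175 = 363.58 kg/yr
T_d = ln(2) * M0 / (g * P * G)
T_d = ln(2) * 5494 / 363.58 = 10.474 yr

10.474


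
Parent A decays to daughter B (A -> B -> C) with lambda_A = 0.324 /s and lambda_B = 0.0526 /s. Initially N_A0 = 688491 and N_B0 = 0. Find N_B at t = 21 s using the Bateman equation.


N_B(t) = lambda_A * N_A0 / (lambda_B - lambda_A) * [exp(-lambda_A*t) - exp(-lambda_B*t)]
exp(-0.324*21) = 0.001109329; exp(-0.0526*21) = 0.3313434
N_B = 0.324 * 688491 / (0.0526 - 0.324) * (0.001109329 - 0.3313434)
N_B = 271428

271428


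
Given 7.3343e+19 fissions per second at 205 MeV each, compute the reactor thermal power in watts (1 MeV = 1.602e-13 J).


P = fission_rate * E_MeV * 1.602e-13
P = 7.3343e+19 * 205 * 1.602e-13
P = 2.4087e+09 W

2.4087e+09


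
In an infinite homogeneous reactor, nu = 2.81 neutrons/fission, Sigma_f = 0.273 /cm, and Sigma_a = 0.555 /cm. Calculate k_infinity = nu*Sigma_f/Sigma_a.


k_inf = nu * Sigma_f / Sigma_a
k_inf = 2.81 * 0.273 / 0.555
k_inf = 1.3822

1.3822


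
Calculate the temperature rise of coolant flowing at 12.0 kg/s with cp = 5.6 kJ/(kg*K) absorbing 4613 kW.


dT = Q / (m_dot * cp)
dT = 4613 / (12.0 * 5.6)
dT = 68.646 C

68.646


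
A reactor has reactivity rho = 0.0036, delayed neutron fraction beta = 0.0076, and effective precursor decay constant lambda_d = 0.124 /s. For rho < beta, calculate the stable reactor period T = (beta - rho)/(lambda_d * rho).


T = (beta - rho) / (lambda_d * rho)
T = (0.0076 - 0.0036) / (0.124 * 0.0036)
T = 8.9606 s

8.9606


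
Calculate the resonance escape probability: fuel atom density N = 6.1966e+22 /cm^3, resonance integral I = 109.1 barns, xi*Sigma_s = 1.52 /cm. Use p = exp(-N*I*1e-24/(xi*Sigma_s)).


p = exp(-N * I * 1e-24 / (xi*Sigma_s))
p = exp(-6.1966e+22 * 109.1 * 1e-24 / 1.52)
p = 0.011706

0.011706


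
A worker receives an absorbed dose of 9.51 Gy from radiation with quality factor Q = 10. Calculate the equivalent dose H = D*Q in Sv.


H = D * Q
H = 9.51 * 10
H = 95.100 Sv

95.100


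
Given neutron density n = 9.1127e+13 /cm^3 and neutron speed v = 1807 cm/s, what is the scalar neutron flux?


phi = n * v
phi = 9.1127e+13 * 1807
phi = 1.6467e+17 /cm^2/s

1.6467e+17


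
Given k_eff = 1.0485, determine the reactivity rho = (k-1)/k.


rho = (k_eff - 1) / k_eff
rho = (1.0485 - 1) / 1.0485
rho = 0.046257

0.046257


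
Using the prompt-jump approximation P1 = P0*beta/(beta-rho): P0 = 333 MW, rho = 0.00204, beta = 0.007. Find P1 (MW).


P1/P0 = beta / (beta - rho)
P1/P0 = 0.007 / (0.007 - 0.00204) = 1.411290
P1 = 333 * 1.411290 = 469.96 MW

469.96


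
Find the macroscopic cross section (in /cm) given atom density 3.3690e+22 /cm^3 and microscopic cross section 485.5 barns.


Sigma = N * sigma_barns * 1e-24
Sigma = 3.3690e+22 * 485.5 * 1e-24
Sigma = 16.356 /cm

16.356


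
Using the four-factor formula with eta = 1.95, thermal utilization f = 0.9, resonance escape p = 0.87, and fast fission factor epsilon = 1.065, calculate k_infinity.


k_inf = eta * f * p * epsilon
k_inf = 1.95 * 0.9 * 0.87 * 1.065
k_inf = 1.6261

1.6261


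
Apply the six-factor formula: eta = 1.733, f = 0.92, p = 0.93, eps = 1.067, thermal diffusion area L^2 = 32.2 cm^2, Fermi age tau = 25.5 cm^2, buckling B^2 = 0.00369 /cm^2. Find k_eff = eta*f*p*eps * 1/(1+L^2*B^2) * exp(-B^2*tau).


k_inf = eta*f*p*eps = 1.733*0.92*0.93*1.067 = 1.582099
P_TNL = 1/(1 + L^2*B^2) = 1/(1 + 32.2*0.00369) = 0.8938004
P_FNL = exp(-B^2*tau) = exp(-0.00369*25.5) = 0.9101963
k_eff = k_inf * P_TNL * P_FNL = 1.582099 * 0.8938004 * 0.9101963
k_eff = 1.2871

1.2871


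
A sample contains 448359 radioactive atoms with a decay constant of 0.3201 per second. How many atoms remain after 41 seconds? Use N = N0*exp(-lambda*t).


N = N0 * exp(-lambda * t)
N = 448359 * exp(-0.3201 * 41)
N = 0.89516

0.89516


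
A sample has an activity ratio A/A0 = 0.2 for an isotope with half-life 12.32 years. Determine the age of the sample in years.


lambda = ln(2) / t_half = ln(2) / 12.32 = 0.05626195 /yr
t = -ln(A/A0) / lambda
t = -ln(0.2) / 0.05626195
t = 28.606 yr

28.606


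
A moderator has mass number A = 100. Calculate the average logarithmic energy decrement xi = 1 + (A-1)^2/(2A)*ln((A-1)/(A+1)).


xi = 1 + (A-1)^2/(2A) * ln((A-1)/(A+1))
xi = 1 + (100-1)^2/(2*100) * ln((100-1)/(100 +1))
xi = 0.019867

0.019867


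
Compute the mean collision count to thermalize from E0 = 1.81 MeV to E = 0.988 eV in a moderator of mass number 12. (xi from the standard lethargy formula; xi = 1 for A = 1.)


xi = 1 + (A-1)^2/(2A)*ln((A-1)/(A+1)) = 0.1577690 (for A = 12)
n = ln(E0/E) / xi
n = ln(1.81e6 / 0.988) / 0.1577690
n = ln(1.831984e+06) / 0.1577690 = 91.405

91.405


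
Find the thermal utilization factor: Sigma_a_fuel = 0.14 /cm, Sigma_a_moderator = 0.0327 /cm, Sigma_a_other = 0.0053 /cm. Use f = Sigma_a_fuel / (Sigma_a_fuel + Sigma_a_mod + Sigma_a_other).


f = Sigma_a_fuel / (Sigma_a_fuel + Sigma_a_mod + Sigma_a_other)
f = 0.14 / (0.14 + 0.0327 + 0.0053)
f = 0.78652

0.78652


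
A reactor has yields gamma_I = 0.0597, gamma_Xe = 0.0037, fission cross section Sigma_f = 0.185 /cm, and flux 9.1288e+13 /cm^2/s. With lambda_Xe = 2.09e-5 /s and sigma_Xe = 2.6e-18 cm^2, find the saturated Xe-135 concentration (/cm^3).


Xe_eq = (gamma_I + gamma_Xe) * Sigma_f * phi / (lambda_Xe + sigma_Xe * phi)
Numerator = (0.0597 + 0.0037) * 0.185 * 9.1288e+13 = 1.070717e+12
Denominator = 2.09e-5 + 2.6e-18 * 9.1288e+13 = 2.582488e-04
Xe_eq = 1.070717e+12 / 2.582488e-04 = 4.1461e+15 /cm^3

4.1461e+15


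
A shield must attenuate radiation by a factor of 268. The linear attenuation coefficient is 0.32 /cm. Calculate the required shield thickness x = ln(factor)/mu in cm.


x = ln(factor) / mu
x = ln(268) / 0.32
x = 17.472 cm

17.472


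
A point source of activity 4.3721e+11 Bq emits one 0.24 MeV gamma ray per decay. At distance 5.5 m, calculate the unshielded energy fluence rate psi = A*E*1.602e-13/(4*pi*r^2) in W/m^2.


psi = A * E * 1.602e-13 / (4*pi*r^2)
psi = 4.3721e+11 * 0.24 * 1.602e-13 / (4*pi*5.5^2)
psi = 4.4221e-05 W/m^2

4.4221e-05


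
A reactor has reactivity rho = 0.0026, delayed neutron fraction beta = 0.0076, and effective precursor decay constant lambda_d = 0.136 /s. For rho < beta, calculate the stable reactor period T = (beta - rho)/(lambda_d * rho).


T = (beta - rho) / (lambda_d * rho)
T = (0.0076 - 0.0026) / (0.136 * 0.0026)
T = 14.140 s

14.140


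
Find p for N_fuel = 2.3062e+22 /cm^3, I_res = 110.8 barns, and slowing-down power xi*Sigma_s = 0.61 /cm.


p = exp(-N * I * 1e-24 / (xi*Sigma_s))
p = exp(-2.3062e+22 * 110.8 * 1e-24 / 0.61)
p = 0.015162

0.015162


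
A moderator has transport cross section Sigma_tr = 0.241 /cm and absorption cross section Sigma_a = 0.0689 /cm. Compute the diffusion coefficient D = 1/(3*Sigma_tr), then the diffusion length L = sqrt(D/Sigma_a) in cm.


D = 1 / (3 * Sigma_tr) = 1 / (3 * 0.241) = 1.383126 cm
L = sqrt(D / Sigma_a)
L = sqrt(1.383126 / 0.0689)
L = 4.4804 cm

4.4804


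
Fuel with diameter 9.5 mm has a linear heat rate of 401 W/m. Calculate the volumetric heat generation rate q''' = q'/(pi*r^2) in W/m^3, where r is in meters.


r = D / 2 / 1000 = 9.5 / 2 / 1000 = 0.00475 m
q''' = q' / (pi * r^2)
q''' = 401 / (pi * 0.00475^2)
q''' = 5.6573e+06 W/m^3

5.6573e+06


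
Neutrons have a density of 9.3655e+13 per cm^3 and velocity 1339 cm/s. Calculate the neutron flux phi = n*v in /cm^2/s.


phi = n * v
phi = 9.3655e+13 * 1339
phi = 1.2540e+17 /cm^2/s

1.2540e+17


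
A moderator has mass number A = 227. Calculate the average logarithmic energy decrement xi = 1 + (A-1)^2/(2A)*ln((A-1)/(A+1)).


xi = 1 + (A-1)^2/(2A) * ln((A-1)/(A+1))
xi = 1 + (227-1)^2/(2*227) * ln((227-1)/(227 +1))
xi = 0.0087848

0.0087848


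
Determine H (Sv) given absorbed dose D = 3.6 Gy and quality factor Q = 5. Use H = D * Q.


H = D * Q
H = 3.6 * 5
H = 18.000 Sv

18.000


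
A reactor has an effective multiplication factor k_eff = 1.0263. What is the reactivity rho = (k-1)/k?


rho = (k_eff - 1) / k_eff
rho = (1.0263 - 1) / 1.0263
rho = 0.025626

0.025626


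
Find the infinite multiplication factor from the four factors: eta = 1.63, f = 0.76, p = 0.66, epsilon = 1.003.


k_inf = eta * f * p * epsilon
k_inf = 1.63 * 0.76 * 0.66 * 1.003
k_inf = 0.82006

0.82006


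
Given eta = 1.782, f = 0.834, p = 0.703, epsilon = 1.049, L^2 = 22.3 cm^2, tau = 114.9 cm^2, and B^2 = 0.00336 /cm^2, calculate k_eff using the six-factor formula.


k_inf = eta*f*p*eps = 1.782*0.834*0.703*1.049 = 1.095985
P_TNL = 1/(1 + L^2*B^2) = 1/(1 + 22.3*0.00336) = 0.9302949
P_FNL = exp(-B^2*tau) = exp(-0.00336*114.9) = 0.6797270
k_eff = k_inf * P_TNL * P_FNL = 1.095985 * 0.9302949 * 0.6797270
k_eff = 0.69304

0.69304


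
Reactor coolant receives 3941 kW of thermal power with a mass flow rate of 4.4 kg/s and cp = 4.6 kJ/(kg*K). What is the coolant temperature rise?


dT = Q / (m_dot * cp)
dT = 3941 / (4.4 * 4.6)
dT = 194.71 C

194.71


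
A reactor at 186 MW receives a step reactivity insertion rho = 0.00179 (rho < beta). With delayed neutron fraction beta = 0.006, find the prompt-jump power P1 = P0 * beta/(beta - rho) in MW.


P1/P0 = beta / (beta - rho)
P1/P0 = 0.006 / (0.006 - 0.00179) = 1.425178
P1 = 186 * 1.425178 = 265.08 MW

265.08


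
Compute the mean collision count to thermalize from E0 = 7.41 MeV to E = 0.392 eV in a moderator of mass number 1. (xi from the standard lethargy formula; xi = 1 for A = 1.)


xi = 1 + (A-1)^2/(2A)*ln((A-1)/(A+1)) = 1 (for A = 1)
n = ln(E0/E) / xi
n = ln(7.41e6 / 0.392) / 1
n = ln(1.890306e+07) / 1 = 16.755

16.755


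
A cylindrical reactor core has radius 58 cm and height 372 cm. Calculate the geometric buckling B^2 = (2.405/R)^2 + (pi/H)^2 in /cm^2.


B^2 = (2.405/R)^2 + (pi/H)^2
B^2 = (2.405/58)^2 + (pi/372)^2
B^2 = 0.0017907 /cm^2

0.0017907


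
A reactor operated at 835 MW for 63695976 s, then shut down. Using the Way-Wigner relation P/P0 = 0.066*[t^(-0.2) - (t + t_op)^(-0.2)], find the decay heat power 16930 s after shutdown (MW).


P/P0 = 0.066 * [t^(-0.2) - (t + t_op)^(-0.2)]
P/P0 = 0.066 * [16930^(-0.2) - (16930 + 63695976)^(-0.2)]
P/P0 = 0.066 * [0.1426490 - 0.02748872] = 0.007600578
P = 835 * 0.007600578 = 6.3465 MW

6.3465


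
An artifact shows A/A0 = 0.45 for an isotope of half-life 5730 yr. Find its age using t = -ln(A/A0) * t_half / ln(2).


lambda = ln(2) / t_half = ln(2) / 5730 = 1.209681e-04 /yr
t = -ln(A/A0) / lambda
t = -ln(0.45) / 1.209681e-04
t = 6601.0 yr

6601.0


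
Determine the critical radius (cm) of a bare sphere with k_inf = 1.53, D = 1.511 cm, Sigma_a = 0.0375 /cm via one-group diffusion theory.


L^2 = D / Sigma_a = 1.511 / 0.0375 = 40.29333 cm^2
B_m^2 = (k_inf - 1) / L^2 = (1.53 - 1) / 40.29333 = 0.01315354 /cm^2
For a bare sphere: B_g = pi/R, so R_c = pi / sqrt(B_m^2)
R_c = pi / sqrt(0.01315354) = 27.392 cm

27.392


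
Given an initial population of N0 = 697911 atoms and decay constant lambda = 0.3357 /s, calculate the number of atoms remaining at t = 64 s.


N = N0 * exp(-lambda * t)
N = 697911 * exp(-0.3357 * 64)
N = 3.2589e-04

3.2589e-04


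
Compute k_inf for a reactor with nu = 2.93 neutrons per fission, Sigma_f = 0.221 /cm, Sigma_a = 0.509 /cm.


k_inf = nu * Sigma_f / Sigma_a
k_inf = 2.93 * 0.221 / 0.509
k_inf = 1.2722

1.2722


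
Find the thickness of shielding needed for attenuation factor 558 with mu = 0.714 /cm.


x = ln(factor) / mu
x = ln(558) / 0.714
x = 8.8576 cm

8.8576


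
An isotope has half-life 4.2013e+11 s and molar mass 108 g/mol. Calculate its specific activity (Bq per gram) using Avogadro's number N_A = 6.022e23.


lambda = ln(2) / t_half = ln(2) / 4.2013e+11 = 1.649840e-12 /s
SA = lambda * N_A / M
SA = 1.649840e-12 * 6.022e23 / 108
SA = 9.1994e+09 Bq/g

9.1994e+09


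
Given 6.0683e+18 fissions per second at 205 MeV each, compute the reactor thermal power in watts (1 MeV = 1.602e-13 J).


P = fission_rate * E_MeV * 1.602e-13
P = 6.0683e+18 * 205 * 1.602e-13
P = 1.9929e+08 W

1.9929e+08


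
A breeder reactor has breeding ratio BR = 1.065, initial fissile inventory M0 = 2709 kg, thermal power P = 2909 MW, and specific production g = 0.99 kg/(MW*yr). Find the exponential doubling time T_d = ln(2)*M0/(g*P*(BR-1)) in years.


Breeding gain G = BR - 1 = 1.065 - 1 = 0.065
Fissile production rate = g * P * G = 0.99 * 2909 * 0.065 = 187.19415 kg/yr
T_d = ln(2) * M0 / (g * P * G)
T_d = ln(2) * 2709 / 187.19415 = 10.031 yr

10.031


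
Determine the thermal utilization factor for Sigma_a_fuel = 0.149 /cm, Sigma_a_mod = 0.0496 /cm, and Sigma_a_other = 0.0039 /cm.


f = Sigma_a_fuel / (Sigma_a_fuel + Sigma_a_mod + Sigma_a_other)
f = 0.149 / (0.149 + 0.0496 + 0.0039)
f = 0.73580

0.73580


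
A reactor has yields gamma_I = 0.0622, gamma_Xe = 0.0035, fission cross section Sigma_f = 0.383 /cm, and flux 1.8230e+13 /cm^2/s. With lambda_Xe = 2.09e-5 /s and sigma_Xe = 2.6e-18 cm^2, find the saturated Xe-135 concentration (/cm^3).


Xe_eq = (gamma_I + gamma_Xe) * Sigma_f * phi / (lambda_Xe + sigma_Xe * phi)
Numerator = (0.0622 + 0.0035) * 0.383 * 1.8230e+13 = 4.587233e+11
Denominator = 2.09e-5 + 2.6e-18 * 1.8230e+13 = 6.829800e-05
Xe_eq = 4.587233e+11 / 6.829800e-05 = 6.7165e+15 /cm^3

6.7165e+15


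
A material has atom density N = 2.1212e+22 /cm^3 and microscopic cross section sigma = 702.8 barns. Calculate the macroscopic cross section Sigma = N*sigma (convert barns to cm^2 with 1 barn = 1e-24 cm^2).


Sigma = N * sigma_barns * 1e-24
Sigma = 2.1212e+22 * 702.8 * 1e-24
Sigma = 14.908 /cm

14.908


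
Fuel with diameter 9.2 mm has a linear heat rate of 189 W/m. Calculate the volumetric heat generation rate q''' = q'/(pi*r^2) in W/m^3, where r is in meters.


r = D / 2 / 1000 = 9.2 / 2 / 1000 = 0.0046 m
q''' = q' / (pi * r^2)
q''' = 189 / (pi * 0.0046^2)
q''' = 2.8431e+06 W/m^3

2.8431e+06


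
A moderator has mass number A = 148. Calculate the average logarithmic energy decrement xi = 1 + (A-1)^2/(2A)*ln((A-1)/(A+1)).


xi = 1 + (A-1)^2/(2A) * ln((A-1)/(A+1))
xi = 1 + (148-1)^2/(2*148) * ln((148-1)/(148 +1))
xi = 0.013453

0.013453


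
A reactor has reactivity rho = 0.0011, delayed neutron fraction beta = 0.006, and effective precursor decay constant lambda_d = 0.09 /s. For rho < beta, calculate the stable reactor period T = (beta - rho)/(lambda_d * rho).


T = (beta - rho) / (lambda_d * rho)
T = (0.006 - 0.0011) / (0.09 * 0.0011)
T = 49.495 s

49.495


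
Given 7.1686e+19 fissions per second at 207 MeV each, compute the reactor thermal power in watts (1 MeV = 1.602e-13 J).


P = fission_rate * E_MeV * 1.602e-13
P = 7.1686e+19 * 207 * 1.602e-13
P = 2.3772e+09 W

2.3772e+09


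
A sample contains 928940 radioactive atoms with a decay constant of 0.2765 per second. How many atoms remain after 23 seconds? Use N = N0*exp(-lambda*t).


N = N0 * exp(-lambda * t)
N = 928940 * exp(-0.2765 * 23)
N = 1607.3

1607.3


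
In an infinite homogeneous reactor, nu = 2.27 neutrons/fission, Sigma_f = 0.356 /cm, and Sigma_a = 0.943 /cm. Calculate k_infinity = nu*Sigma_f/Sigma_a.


k_inf = nu * Sigma_f / Sigma_a
k_inf = 2.27 * 0.356 / 0.943
k_inf = 0.85697

0.85697


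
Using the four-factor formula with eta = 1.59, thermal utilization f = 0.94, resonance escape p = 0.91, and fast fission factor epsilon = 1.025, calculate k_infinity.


k_inf = eta * f * p * epsilon
k_inf = 1.59 * 0.94 * 0.91 * 1.025
k_inf = 1.3941

1.3941


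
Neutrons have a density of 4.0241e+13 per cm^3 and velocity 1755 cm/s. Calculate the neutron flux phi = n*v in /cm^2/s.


phi = n * v
phi = 4.0241e+13 * 1755
phi = 7.0623e+16 /cm^2/s

7.0623e+16


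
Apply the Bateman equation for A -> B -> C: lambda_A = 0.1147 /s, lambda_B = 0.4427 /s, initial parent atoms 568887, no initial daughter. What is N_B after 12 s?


N_B(t) = lambda_A * N_A0 / (lambda_B - lambda_A) * [exp(-lambda_A*t) - exp(-lambda_B*t)]
exp(-0.1147*12) = 0.2524859; exp(-0.4427*12) = 0.004930080
N_B = 0.1147 * 568887 / (0.4427 - 0.1147) * (0.2524859 - 0.004930080)
N_B = 49248

49248


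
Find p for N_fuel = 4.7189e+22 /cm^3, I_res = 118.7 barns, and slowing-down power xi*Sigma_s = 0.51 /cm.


p = exp(-N * I * 1e-24 / (xi*Sigma_s))
p = exp(-4.7189e+22 * 118.7 * 1e-24 / 0.51)
p = 1.6988e-05

1.6988e-05


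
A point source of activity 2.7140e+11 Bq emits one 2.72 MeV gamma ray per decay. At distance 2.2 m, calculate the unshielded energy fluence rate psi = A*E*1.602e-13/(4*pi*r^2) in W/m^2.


psi = A * E * 1.602e-13 / (4*pi*r^2)
psi = 2.7140e+11 * 2.72 * 1.602e-13 / (4*pi*2.2^2)
psi = 0.0019444 W/m^2

0.0019444


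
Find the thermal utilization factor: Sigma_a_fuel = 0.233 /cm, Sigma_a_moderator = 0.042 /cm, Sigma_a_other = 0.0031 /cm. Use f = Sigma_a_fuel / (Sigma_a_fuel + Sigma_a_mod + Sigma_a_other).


f = Sigma_a_fuel / (Sigma_a_fuel + Sigma_a_mod + Sigma_a_other)
f = 0.233 / (0.233 + 0.042 + 0.0031)
f = 0.83783

0.83783


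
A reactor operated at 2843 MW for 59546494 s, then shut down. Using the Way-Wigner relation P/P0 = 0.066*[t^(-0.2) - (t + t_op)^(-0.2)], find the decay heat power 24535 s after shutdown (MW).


P/P0 = 0.066 * [t^(-0.2) - (t + t_op)^(-0.2)]
P/P0 = 0.066 * [24535^(-0.2) - (24535 + 59546494)^(-0.2)]
P/P0 = 0.066 * [0.1324472 - 0.02786076] = 0.006902705
P = 2843 * 0.006902705 = 19.624 MW

19.624


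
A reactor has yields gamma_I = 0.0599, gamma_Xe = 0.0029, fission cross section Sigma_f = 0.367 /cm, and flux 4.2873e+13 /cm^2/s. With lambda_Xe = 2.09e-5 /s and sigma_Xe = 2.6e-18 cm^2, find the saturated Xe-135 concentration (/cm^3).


Xe_eq = (gamma_I + gamma_Xe) * Sigma_f * phi / (lambda_Xe + sigma_Xe * phi)
Numerator = (0.0599 + 0.0029) * 0.367 * 4.2873e+13 = 9.881198e+11
Denominator = 2.09e-5 + 2.6e-18 * 4.2873e+13 = 1.323698e-04
Xe_eq = 9.881198e+11 / 1.323698e-04 = 7.4648e+15 /cm^3

7.4648e+15


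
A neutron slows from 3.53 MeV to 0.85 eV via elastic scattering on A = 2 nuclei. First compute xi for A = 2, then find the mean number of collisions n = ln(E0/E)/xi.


xi = 1 + (A-1)^2/(2A)*ln((A-1)/(A+1)) = 0.7253469 (for A = 2)
n = ln(E0/E) / xi
n = ln(3.53e6 / 0.85) / 0.7253469
n = ln(4.152941e+06) / 0.7253469 = 21.010

21.010


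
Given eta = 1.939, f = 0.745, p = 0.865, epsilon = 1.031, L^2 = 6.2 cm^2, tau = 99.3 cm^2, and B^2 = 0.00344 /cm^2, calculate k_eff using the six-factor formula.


k_inf = eta*f*p*eps = 1.939*0.745*0.865*1.031 = 1.288276
P_TNL = 1/(1 + L^2*B^2) = 1/(1 + 6.2*0.00344) = 0.9791174
P_FNL = exp(-B^2*tau) = exp(-0.00344*99.3) = 0.7106381
k_eff = k_inf * P_TNL * P_FNL = 1.288276 * 0.9791174 * 0.7106381
k_eff = 0.89638

0.89638


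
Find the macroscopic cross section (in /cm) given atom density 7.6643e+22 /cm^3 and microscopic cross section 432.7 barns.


Sigma = N * sigma_barns * 1e-24
Sigma = 7.6643e+22 * 432.7 * 1e-24
Sigma = 33.163 /cm

33.163
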